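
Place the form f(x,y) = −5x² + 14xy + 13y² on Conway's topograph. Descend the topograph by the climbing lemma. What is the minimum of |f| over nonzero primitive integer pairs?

river: ρ → (13,12,-6)
river: ρ → (-6,12,13)
river: ρ → (13,14,-5)
river: ρ → (-5,16,10)
river: ρ → (10,4,-11)
river: ρ → (-11,18,3)
river: ρ → (3,18,-11)
river: ρ → (-11,4,10)
river: ρ → (10,16,-5)
river: ρ → (-5,14,13)
closes: descent 0, river 10
min |a| on river = 3

3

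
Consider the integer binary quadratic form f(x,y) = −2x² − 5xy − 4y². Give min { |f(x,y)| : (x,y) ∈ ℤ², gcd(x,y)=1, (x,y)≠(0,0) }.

translate: b→1 (≡5 mod 4), so (2,5,4)→(2,1,1)
flip: (2,1,1)→(1,-1,2)
translate: b→1 (≡-1 mod 2), so (1,-1,2)→(1,1,2)
reduced (well bottom): (1,1,2) with a≤c, −a<b≤a
well minimum |f| = |-1| = 1 (negative-definite)

1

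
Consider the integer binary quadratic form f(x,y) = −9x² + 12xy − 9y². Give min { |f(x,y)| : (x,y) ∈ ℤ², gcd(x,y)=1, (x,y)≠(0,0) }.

translate: b→6 (≡-12 mod 18), so (9,-12,9)→(9,6,6)
flip: (9,6,6)→(6,-6,9)
translate: b→6 (≡-6 mod 12), so (6,-6,9)→(6,6,9)
reduced (well bottom): (6,6,9) with a≤c, −a<b≤a
well minimum |f| = |-6| = 6 (negative-definite)

6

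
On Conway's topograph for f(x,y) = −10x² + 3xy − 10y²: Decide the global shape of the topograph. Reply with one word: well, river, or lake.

D = b²−4ac = 3² − 4·(-10)·(-10) = -391
D < 0 ⇒ definite ⇒ every region one sign ⇒ single well

well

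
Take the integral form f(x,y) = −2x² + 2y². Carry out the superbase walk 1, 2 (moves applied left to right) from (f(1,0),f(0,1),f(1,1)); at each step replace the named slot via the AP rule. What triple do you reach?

start (-2,2,0) = (f(1,0),f(0,1),f(1,1))
replace slot 1: 2·(2+0) − (-2) = 6 → (6,2,0)
replace slot 2: 2·(6+0) − 2 = 10 → (6,10,0)

6,10,0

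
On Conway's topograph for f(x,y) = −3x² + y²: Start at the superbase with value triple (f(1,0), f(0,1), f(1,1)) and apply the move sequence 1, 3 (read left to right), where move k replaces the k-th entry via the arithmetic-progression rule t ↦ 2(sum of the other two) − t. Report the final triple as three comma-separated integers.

start (-3,1,-2) = (f(1,0),f(0,1),f(1,1))
replace slot 1: 2·(1+(-2)) − (-3) = 1 → (1,1,-2)
replace slot 3: 2·(1+1) − (-2) = 6 → (1,1,6)

1,1,6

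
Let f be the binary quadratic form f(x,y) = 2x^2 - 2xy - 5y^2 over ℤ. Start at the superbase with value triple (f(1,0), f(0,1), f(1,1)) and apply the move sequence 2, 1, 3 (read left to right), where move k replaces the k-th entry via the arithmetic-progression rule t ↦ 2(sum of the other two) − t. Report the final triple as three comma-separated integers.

start (2,-5,-5) = (f(1,0),f(0,1),f(1,1))
replace slot 2: 2·(2+(-5)) − (-5) = -1 → (2,-1,-5)
replace slot 1: 2·((-1)+(-5)) − 2 = -14 → (-14,-1,-5)
replace slot 3: 2·((-14)+(-1)) − (-5) = -25 → (-14,-1,-25)

-14,-1,-25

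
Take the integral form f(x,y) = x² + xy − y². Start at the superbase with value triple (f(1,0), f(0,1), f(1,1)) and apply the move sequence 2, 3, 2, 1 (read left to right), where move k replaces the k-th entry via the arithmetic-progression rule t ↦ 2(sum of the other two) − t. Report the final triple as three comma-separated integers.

start (1,-1,1) = (f(1,0),f(0,1),f(1,1))
replace slot 2: 2·(1+1) − (-1) = 5 → (1,5,1)
replace slot 3: 2·(1+5) − 1 = 11 → (1,5,11)
replace slot 2: 2·(1+11) − 5 = 19 → (1,19,11)
replace slot 1: 2·(19+11) − 1 = 59 → (59,19,11)

59,19,11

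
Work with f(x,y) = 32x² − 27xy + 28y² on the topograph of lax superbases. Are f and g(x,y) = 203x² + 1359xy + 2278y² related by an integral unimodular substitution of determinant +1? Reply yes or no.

D₁ = -2855, D₂ = -2855
f: flip: (32,-27,28)→(28,27,32)
f: reduced (well bottom): (28,27,32) with a≤c, −a<b≤a
g: translate: b→141 (≡1359 mod 406), so (203,1359,2278)→(203,141,28)
g: flip: (203,141,28)→(28,-141,203)
g: translate: b→27 (≡-141 mod 56), so (28,-141,203)→(28,27,32)
g: reduced (well bottom): (28,27,32) with a≤c, −a<b≤a
reduced forms (28, 27, 32) vs (28, 27, 32) ⇒ equivalent

yes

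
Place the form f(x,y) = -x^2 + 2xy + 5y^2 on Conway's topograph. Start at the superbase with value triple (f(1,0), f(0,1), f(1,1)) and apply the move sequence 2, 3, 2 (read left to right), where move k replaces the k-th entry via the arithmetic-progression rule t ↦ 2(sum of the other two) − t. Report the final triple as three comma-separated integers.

start (-1,5,6) = (f(1,0),f(0,1),f(1,1))
replace slot 2: 2·((-1)+6) − 5 = 5 → (-1,5,6)
replace slot 3: 2·((-1)+5) − 6 = 2 → (-1,5,2)
replace slot 2: 2·((-1)+2) − 5 = -3 → (-1,-3,2)

-1,-3,2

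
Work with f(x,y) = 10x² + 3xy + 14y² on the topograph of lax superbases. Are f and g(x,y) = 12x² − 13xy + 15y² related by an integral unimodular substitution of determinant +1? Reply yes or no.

D₁ = -551, D₂ = -551
f: reduced (well bottom): (10,3,14) with a≤c, −a<b≤a
g: translate: b→11 (≡-13 mod 24), so (12,-13,15)→(12,11,14)
g: reduced (well bottom): (12,11,14) with a≤c, −a<b≤a
reduced forms (10, 3, 14) vs (12, 11, 14) ⇒ inequivalent

no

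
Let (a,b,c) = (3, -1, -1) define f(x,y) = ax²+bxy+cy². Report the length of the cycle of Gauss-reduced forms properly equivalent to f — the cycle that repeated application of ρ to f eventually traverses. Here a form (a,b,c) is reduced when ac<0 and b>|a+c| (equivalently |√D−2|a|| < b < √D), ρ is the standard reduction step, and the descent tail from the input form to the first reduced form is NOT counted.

D = 13, ⌊√D⌋ = 3
descent: ρ → (-1,3,1)  [lands on river]
river: ρ → (1,3,-1)
ρ-cycle length = 2 (tail of 1 descent step not counted)

2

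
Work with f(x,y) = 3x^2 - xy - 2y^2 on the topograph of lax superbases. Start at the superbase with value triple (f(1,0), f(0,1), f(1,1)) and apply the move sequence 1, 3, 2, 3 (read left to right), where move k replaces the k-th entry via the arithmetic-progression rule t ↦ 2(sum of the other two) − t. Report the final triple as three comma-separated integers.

start (3,-2,0) = (f(1,0),f(0,1),f(1,1))
replace slot 1: 2·((-2)+0) − 3 = -7 → (-7,-2,0)
replace slot 3: 2·((-7)+(-2)) − 0 = -18 → (-7,-2,-18)
replace slot 2: 2·((-7)+(-18)) − (-2) = -48 → (-7,-48,-18)
replace slot 3: 2·((-7)+(-48)) − (-18) = -92 → (-7,-48,-92)

-7,-48,-92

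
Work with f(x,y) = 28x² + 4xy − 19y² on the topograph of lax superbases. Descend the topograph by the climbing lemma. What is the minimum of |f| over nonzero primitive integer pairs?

descent: ρ → (-19,34,13)  [lands on river]
river: ρ → (13,44,-4)
river: ρ → (-4,44,13)
river: ρ → (13,34,-19)
river: ρ → (-19,42,5)
river: ρ → (5,38,-35)
river: ρ → (-35,32,8)
river: ρ → (8,32,-35)
river: ρ → (-35,38,5)
river: ρ → (5,42,-19)
closes: descent 1, river 10
min |a| on river = 4

4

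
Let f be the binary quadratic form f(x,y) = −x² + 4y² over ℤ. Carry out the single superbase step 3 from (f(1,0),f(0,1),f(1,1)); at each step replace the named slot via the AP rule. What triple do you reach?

start (-1,4,3) = (f(1,0),f(0,1),f(1,1))
replace slot 3: 2·((-1)+4) − 3 = 3 → (-1,4,3)

-1,4,3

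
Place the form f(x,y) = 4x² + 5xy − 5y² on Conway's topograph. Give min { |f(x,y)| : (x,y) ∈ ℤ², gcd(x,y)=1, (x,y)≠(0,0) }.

river: ρ → (-5,5,4)
river: ρ → (4,3,-6)
river: ρ → (-6,9,1)
river: ρ → (1,9,-6)
river: ρ → (-6,3,4)
river: ρ → (4,5,-5)
closes: descent 0, river 6
min |a| on river = 1

1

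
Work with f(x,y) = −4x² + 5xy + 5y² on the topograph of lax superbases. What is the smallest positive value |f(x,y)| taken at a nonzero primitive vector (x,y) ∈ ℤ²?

river: ρ → (5,5,-4)
river: ρ → (-4,3,6)
river: ρ → (6,9,-1)
river: ρ → (-1,9,6)
river: ρ → (6,3,-4)
river: ρ → (-4,5,5)
closes: descent 0, river 6
min |a| on river = 1

1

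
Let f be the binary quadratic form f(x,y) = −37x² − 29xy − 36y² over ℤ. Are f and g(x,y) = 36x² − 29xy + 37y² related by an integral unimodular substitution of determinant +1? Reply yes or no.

D₁ = -4487, D₂ = -4487
f is negative-definite; reduce −f:
−f: flip: (37,29,36)→(36,-29,37)
−f: reduced (well bottom): (36,-29,37) with a≤c, −a<b≤a
flip sign back: reduced form of f is (-36,29,-37)
g: reduced (well bottom): (36,-29,37) with a≤c, −a<b≤a
reduced forms (-36, 29, -37) vs (36, -29, 37) ⇒ inequivalent

no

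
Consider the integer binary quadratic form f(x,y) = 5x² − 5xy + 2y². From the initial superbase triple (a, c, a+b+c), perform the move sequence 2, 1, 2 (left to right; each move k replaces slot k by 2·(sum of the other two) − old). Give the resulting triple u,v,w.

start (5,2,2) = (f(1,0),f(0,1),f(1,1))
replace slot 2: 2·(5+2) − 2 = 12 → (5,12,2)
replace slot 1: 2·(12+2) − 5 = 23 → (23,12,2)
replace slot 2: 2·(23+2) − 12 = 38 → (23,38,2)

23,38,2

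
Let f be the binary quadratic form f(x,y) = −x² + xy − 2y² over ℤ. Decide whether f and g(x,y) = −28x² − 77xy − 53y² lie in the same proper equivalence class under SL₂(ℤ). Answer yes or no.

D₁ = -7, D₂ = -7
f is negative-definite; reduce −f:
−f: translate: b→1 (≡-1 mod 2), so (1,-1,2)→(1,1,2)
−f: reduced (well bottom): (1,1,2) with a≤c, −a<b≤a
flip sign back: reduced form of f is (-1,-1,-2)
g is negative-definite; reduce −g:
−g: translate: b→21 (≡77 mod 56), so (28,77,53)→(28,21,4)
−g: flip: (28,21,4)→(4,-21,28)
−g: translate: b→3 (≡-21 mod 8), so (4,-21,28)→(4,3,1)
−g: flip: (4,3,1)→(1,-3,4)
−g: translate: b→1 (≡-3 mod 2), so (1,-3,4)→(1,1,2)
−g: reduced (well bottom): (1,1,2) with a≤c, −a<b≤a
flip sign back: reduced form of g is (-1,-1,-2)
reduced forms (-1, -1, -2) vs (-1, -1, -2) ⇒ equivalent

yes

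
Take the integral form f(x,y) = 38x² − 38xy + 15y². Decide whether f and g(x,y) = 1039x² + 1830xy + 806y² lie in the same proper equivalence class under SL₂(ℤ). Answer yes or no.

D₁ = -836, D₂ = -836
f: translate: b→38 (≡-38 mod 76), so (38,-38,15)→(38,38,15)
f: flip: (38,38,15)→(15,-38,38)
f: translate: b→-8 (≡-38 mod 30), so (15,-38,38)→(15,-8,15)
f: flip: (15,-8,15)→(15,8,15)
f: reduced (well bottom): (15,8,15) with a≤c, −a<b≤a
g: translate: b→-248 (≡1830 mod 2078), so (1039,1830,806)→(1039,-248,15)
g: flip: (1039,-248,15)→(15,248,1039)
g: translate: b→8 (≡248 mod 30), so (15,248,1039)→(15,8,15)
g: reduced (well bottom): (15,8,15) with a≤c, −a<b≤a
reduced forms (15, 8, 15) vs (15, 8, 15) ⇒ equivalent

yes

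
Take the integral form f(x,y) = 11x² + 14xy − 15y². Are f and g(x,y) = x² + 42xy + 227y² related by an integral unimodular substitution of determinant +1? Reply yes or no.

D₁ = 856, D₂ = 856
river cycle of f (length 26): (-15, 16, 10), (10, 24, -7), (-7, 18, 19), (19, 20, -6), (-6, 28, 3), (3, 26, -15), (-15, 4, 14), (14, 24, -5), (-5, 26, 9), (9, 28, -2), … (16 more)
river cycle of g (length 26): (1, 28, -18), (-18, 8, 11), (11, 14, -15), (-15, 16, 10), (10, 24, -7), (-7, 18, 19), (19, 20, -6), (-6, 28, 3), (3, 26, -15), (-15, 4, 14), … (16 more)
cycles coincide ⇒ equivalent

yes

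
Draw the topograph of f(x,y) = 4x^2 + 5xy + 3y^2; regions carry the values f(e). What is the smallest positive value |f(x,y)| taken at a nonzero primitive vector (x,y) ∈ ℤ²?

translate: b→-3 (≡5 mod 8), so (4,5,3)→(4,-3,2)
flip: (4,-3,2)→(2,3,4)
translate: b→-1 (≡3 mod 4), so (2,3,4)→(2,-1,3)
reduced (well bottom): (2,-1,3) with a≤c, −a<b≤a
well minimum = a = 2

2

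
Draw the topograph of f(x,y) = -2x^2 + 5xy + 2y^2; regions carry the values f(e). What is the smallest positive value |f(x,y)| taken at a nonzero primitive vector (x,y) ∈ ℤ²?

river: ρ → (2,3,-4)
river: ρ → (-4,5,1)
river: ρ → (1,5,-4)
river: ρ → (-4,3,2)
river: ρ → (2,5,-2)
river: ρ → (-2,3,4)
river: ρ → (4,5,-1)
river: ρ → (-1,5,4)
river: ρ → (4,3,-2)
river: ρ → (-2,5,2)
closes: descent 0, river 10
min |a| on river = 1

1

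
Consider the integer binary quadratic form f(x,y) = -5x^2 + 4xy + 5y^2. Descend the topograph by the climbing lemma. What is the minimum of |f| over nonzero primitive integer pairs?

river: ρ → (5,6,-4)
river: ρ → (-4,10,1)
river: ρ → (1,10,-4)
river: ρ → (-4,6,5)
river: ρ → (5,4,-5)
river: ρ → (-5,6,4)
river: ρ → (4,10,-1)
river: ρ → (-1,10,4)
river: ρ → (4,6,-5)
river: ρ → (-5,4,5)
closes: descent 0, river 10
min |a| on river = 1

1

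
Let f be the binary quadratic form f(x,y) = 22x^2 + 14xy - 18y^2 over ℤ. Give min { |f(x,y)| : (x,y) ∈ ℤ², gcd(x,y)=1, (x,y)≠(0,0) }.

river: ρ → (-18,22,18)
river: ρ → (18,14,-22)
river: ρ → (-22,30,10)
river: ρ → (10,30,-22)
river: ρ → (-22,14,18)
river: ρ → (18,22,-18)
river: ρ → (-18,14,22)
river: ρ → (22,30,-10)
river: ρ → (-10,30,22)
river: ρ → (22,14,-18)
closes: descent 0, river 10
min |a| on river = 10

10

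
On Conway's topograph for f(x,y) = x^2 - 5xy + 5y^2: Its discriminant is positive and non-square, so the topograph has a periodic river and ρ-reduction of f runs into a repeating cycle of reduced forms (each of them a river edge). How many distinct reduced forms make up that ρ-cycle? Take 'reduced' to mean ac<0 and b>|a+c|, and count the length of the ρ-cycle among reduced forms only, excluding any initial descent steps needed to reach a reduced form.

D = 5, ⌊√D⌋ = 2
descent: ρ → (5,5,1)
descent: ρ → (1,1,-1)  [lands on river]
river: ρ → (-1,1,1)
ρ-cycle length = 2 (tail of 2 descent steps not counted)

2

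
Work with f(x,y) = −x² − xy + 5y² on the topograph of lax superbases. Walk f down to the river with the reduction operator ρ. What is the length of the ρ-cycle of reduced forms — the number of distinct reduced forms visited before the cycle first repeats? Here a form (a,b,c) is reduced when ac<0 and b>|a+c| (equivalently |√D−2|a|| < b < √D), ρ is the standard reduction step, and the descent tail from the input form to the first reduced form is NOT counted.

D = 21, ⌊√D⌋ = 4
descent: ρ → (5,1,-1)
descent: ρ → (-1,3,3)  [lands on river]
river: ρ → (3,3,-1)
ρ-cycle length = 2 (tail of 2 descent steps not counted)

2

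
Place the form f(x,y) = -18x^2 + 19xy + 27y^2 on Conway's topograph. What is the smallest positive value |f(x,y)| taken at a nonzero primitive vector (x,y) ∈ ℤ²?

river: ρ → (27,35,-10)
river: ρ → (-10,45,7)
river: ρ → (7,39,-28)
river: ρ → (-28,17,18)
river: ρ → (18,19,-27)
river: ρ → (-27,35,10)
river: ρ → (10,45,-7)
river: ρ → (-7,39,28)
river: ρ → (28,17,-18)
river: ρ → (-18,19,27)
closes: descent 0, river 10
min |a| on river = 7

7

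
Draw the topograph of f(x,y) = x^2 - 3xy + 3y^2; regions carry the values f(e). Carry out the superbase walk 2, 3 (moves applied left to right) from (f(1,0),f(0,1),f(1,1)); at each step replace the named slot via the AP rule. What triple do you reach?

start (1,3,1) = (f(1,0),f(0,1),f(1,1))
replace slot 2: 2·(1+1) − 3 = 1 → (1,1,1)
replace slot 3: 2·(1+1) − 1 = 3 → (1,1,3)

1,1,3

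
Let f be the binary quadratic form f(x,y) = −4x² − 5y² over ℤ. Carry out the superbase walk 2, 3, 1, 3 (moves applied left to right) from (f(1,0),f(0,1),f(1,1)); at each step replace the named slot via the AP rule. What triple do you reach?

start (-4,-5,-9) = (f(1,0),f(0,1),f(1,1))
replace slot 2: 2·((-4)+(-9)) − (-5) = -21 → (-4,-21,-9)
replace slot 3: 2·((-4)+(-21)) − (-9) = -41 → (-4,-21,-41)
replace slot 1: 2·((-21)+(-41)) − (-4) = -120 → (-120,-21,-41)
replace slot 3: 2·((-120)+(-21)) − (-41) = -241 → (-120,-21,-241)

-120,-21,-241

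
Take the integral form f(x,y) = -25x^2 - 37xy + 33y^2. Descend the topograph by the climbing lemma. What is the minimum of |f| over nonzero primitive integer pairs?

descent: ρ → (33,37,-25)  [lands on river]
river: ρ → (-25,63,7)
river: ρ → (7,63,-25)
river: ρ → (-25,37,33)
river: ρ → (33,29,-29)
river: ρ → (-29,29,33)
closes: descent 1, river 6
min |a| on river = 7

7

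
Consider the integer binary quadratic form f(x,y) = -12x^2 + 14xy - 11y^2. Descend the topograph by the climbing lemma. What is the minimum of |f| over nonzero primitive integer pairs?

translate: b→10 (≡-14 mod 24), so (12,-14,11)→(12,10,9)
flip: (12,10,9)→(9,-10,12)
translate: b→8 (≡-10 mod 18), so (9,-10,12)→(9,8,11)
reduced (well bottom): (9,8,11) with a≤c, −a<b≤a
well minimum |f| = |-9| = 9 (negative-definite)

9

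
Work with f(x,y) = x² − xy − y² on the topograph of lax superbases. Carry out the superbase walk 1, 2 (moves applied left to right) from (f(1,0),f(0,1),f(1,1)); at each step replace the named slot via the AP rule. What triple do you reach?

start (1,-1,-1) = (f(1,0),f(0,1),f(1,1))
replace slot 1: 2·((-1)+(-1)) − 1 = -5 → (-5,-1,-1)
replace slot 2: 2·((-5)+(-1)) − (-1) = -11 → (-5,-11,-1)

-5,-11,-1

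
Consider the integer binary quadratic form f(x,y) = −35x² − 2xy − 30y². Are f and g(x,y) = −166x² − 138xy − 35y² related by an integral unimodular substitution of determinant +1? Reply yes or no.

D₁ = -4196, D₂ = -4196
f is negative-definite; reduce −f:
−f: flip: (35,2,30)→(30,-2,35)
−f: reduced (well bottom): (30,-2,35) with a≤c, −a<b≤a
flip sign back: reduced form of f is (-30,2,-35)
g is negative-definite; reduce −g:
−g: flip: (166,138,35)→(35,-138,166)
−g: translate: b→2 (≡-138 mod 70), so (35,-138,166)→(35,2,30)
−g: flip: (35,2,30)→(30,-2,35)
−g: reduced (well bottom): (30,-2,35) with a≤c, −a<b≤a
flip sign back: reduced form of g is (-30,2,-35)
reduced forms (-30, 2, -35) vs (-30, 2, -35) ⇒ equivalent

yes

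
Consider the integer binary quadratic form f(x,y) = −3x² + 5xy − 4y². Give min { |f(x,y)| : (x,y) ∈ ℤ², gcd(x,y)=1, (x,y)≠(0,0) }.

translate: b→1 (≡-5 mod 6), so (3,-5,4)→(3,1,2)
flip: (3,1,2)→(2,-1,3)
reduced (well bottom): (2,-1,3) with a≤c, −a<b≤a
well minimum |f| = |-2| = 2 (negative-definite)

2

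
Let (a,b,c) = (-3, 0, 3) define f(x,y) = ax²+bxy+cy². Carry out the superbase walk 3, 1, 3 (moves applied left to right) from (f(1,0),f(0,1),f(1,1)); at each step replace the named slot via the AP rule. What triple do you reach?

start (-3,3,0) = (f(1,0),f(0,1),f(1,1))
replace slot 3: 2·((-3)+3) − 0 = 0 → (-3,3,0)
replace slot 1: 2·(3+0) − (-3) = 9 → (9,3,0)
replace slot 3: 2·(9+3) − 0 = 24 → (9,3,24)

9,3,24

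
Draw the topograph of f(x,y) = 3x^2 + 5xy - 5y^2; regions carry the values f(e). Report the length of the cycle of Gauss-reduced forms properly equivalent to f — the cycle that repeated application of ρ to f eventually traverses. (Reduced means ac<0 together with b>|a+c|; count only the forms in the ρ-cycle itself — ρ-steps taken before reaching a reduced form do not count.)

D = 85, ⌊√D⌋ = 9
river: ρ → (-5,5,3)
river: ρ → (3,7,-3)
river: ρ → (-3,5,5)
river: ρ → (5,5,-3)
river: ρ → (-3,7,3)
river: ρ → (3,5,-5)
ρ-cycle length = 6 (tail of 0 descent steps not counted)

6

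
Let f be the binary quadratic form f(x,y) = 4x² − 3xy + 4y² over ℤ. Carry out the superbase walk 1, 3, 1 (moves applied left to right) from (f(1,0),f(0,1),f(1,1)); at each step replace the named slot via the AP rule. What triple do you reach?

start (4,4,5) = (f(1,0),f(0,1),f(1,1))
replace slot 1: 2·(4+5) − 4 = 14 → (14,4,5)
replace slot 3: 2·(14+4) − 5 = 31 → (14,4,31)
replace slot 1: 2·(4+31) − 14 = 56 → (56,4,31)

56,4,31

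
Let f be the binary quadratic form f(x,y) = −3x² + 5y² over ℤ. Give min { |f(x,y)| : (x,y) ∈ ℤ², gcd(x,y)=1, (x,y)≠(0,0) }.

descent: ρ → (5,0,-3)
descent: ρ → (-3,6,2)  [lands on river]
river: ρ → (2,6,-3)
closes: descent 2, river 2
min |a| on river = 2

2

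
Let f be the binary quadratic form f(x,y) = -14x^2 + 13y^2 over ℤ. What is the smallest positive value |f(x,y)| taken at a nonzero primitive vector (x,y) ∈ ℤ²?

descent: ρ → (13,26,-1)  [lands on river]
river: ρ → (-1,26,13)
closes: descent 1, river 2
min |a| on river = 1

1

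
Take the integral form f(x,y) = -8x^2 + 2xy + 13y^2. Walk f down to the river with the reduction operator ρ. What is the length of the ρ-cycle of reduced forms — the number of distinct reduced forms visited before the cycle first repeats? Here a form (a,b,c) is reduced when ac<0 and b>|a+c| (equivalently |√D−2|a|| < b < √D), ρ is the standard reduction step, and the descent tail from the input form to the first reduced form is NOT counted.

D = 420, ⌊√D⌋ = 20
descent: ρ → (13,-2,-8)
descent: ρ → (-8,18,3)  [lands on river]
river: ρ → (3,18,-8)
river: ρ → (-8,14,7)
river: ρ → (7,14,-8)
ρ-cycle length = 4 (tail of 2 descent steps not counted)

4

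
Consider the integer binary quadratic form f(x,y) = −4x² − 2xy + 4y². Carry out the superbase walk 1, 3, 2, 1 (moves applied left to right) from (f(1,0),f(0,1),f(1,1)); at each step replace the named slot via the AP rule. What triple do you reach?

start (-4,4,-2) = (f(1,0),f(0,1),f(1,1))
replace slot 1: 2·(4+(-2)) − (-4) = 8 → (8,4,-2)
replace slot 3: 2·(8+4) − (-2) = 26 → (8,4,26)
replace slot 2: 2·(8+26) − 4 = 64 → (8,64,26)
replace slot 1: 2·(64+26) − 8 = 172 → (172,64,26)

172,64,26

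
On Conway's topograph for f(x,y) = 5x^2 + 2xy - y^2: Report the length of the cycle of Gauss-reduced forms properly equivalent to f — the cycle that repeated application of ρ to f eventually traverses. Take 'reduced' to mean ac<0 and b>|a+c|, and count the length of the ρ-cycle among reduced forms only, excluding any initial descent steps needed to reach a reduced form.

D = 24, ⌊√D⌋ = 4
descent: ρ → (-1,4,2)  [lands on river]
river: ρ → (2,4,-1)
ρ-cycle length = 2 (tail of 1 descent step not counted)

2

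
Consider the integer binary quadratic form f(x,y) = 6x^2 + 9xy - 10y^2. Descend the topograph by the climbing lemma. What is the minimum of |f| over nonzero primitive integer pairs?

river: ρ → (-10,11,5)
river: ρ → (5,9,-12)
river: ρ → (-12,15,2)
river: ρ → (2,17,-4)
river: ρ → (-4,15,6)
river: ρ → (6,9,-10)
closes: descent 0, river 6
min |a| on river = 2

2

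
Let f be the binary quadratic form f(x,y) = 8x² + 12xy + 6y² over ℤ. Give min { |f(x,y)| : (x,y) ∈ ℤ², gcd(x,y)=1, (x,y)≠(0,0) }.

translate: b→-4 (≡12 mod 16), so (8,12,6)→(8,-4,2)
flip: (8,-4,2)→(2,4,8)
translate: b→0 (≡4 mod 4), so (2,4,8)→(2,0,6)
reduced (well bottom): (2,0,6) with a≤c, −a<b≤a
well minimum = a = 2

2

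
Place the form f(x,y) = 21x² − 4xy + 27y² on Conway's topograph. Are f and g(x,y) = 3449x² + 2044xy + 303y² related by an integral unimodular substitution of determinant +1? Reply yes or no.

D₁ = -2252, D₂ = -2252
f: reduced (well bottom): (21,-4,27) with a≤c, −a<b≤a
g: flip: (3449,2044,303)→(303,-2044,3449)
g: translate: b→-226 (≡-2044 mod 606), so (303,-2044,3449)→(303,-226,44)
g: flip: (303,-226,44)→(44,226,303)
g: translate: b→-38 (≡226 mod 88), so (44,226,303)→(44,-38,21)
g: flip: (44,-38,21)→(21,38,44)
g: translate: b→-4 (≡38 mod 42), so (21,38,44)→(21,-4,27)
g: reduced (well bottom): (21,-4,27) with a≤c, −a<b≤a
reduced forms (21, -4, 27) vs (21, -4, 27) ⇒ equivalent

yes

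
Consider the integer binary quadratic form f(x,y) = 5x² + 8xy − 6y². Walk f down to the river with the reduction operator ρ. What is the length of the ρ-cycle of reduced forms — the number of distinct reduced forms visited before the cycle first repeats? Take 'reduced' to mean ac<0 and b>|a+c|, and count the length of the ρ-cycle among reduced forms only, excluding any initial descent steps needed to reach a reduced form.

D = 184, ⌊√D⌋ = 13
river: ρ → (-6,4,7)
river: ρ → (7,10,-3)
river: ρ → (-3,8,10)
river: ρ → (10,12,-1)
river: ρ → (-1,12,10)
river: ρ → (10,8,-3)
river: ρ → (-3,10,7)
river: ρ → (7,4,-6)
river: ρ → (-6,8,5)
river: ρ → (5,12,-2)
river: ρ → (-2,12,5)
river: ρ → (5,8,-6)
ρ-cycle length = 12 (tail of 0 descent steps not counted)

12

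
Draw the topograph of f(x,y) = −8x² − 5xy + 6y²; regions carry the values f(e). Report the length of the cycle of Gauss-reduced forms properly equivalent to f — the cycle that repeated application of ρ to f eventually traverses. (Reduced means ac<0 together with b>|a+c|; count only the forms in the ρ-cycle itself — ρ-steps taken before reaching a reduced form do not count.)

D = 217, ⌊√D⌋ = 14
descent: ρ → (6,5,-8)  [lands on river]
river: ρ → (-8,11,3)
river: ρ → (3,13,-4)
river: ρ → (-4,11,6)
river: ρ → (6,13,-2)
river: ρ → (-2,11,12)
river: ρ → (12,13,-1)
river: ρ → (-1,13,12)
river: ρ → (12,11,-2)
river: ρ → (-2,13,6)
river: ρ → (6,11,-4)
river: ρ → (-4,13,3)
river: ρ → (3,11,-8)
river: ρ → (-8,5,6)
river: ρ → (6,7,-7)
river: ρ → (-7,7,6)
ρ-cycle length = 16 (tail of 1 descent step not counted)

16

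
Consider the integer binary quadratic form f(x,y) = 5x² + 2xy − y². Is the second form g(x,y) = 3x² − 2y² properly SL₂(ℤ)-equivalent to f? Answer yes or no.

D₁ = 24, D₂ = 24
river cycle of f (length 2): (-1, 4, 2), (2, 4, -1)
river cycle of g (length 2): (-2, 4, 1), (1, 4, -2)
cycles differ ⇒ inequivalent

no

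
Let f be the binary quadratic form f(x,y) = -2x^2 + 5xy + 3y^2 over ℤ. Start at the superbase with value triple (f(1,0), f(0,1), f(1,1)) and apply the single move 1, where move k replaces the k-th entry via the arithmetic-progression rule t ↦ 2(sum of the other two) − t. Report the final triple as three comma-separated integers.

start (-2,3,6) = (f(1,0),f(0,1),f(1,1))
replace slot 1: 2·(3+6) − (-2) = 20 → (20,3,6)

20,3,6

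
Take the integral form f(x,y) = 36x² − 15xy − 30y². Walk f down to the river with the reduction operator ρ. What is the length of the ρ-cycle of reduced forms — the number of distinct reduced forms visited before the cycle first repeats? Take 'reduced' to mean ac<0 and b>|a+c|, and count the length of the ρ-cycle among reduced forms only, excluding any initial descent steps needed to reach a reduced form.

D = 4545, ⌊√D⌋ = 67
descent: ρ → (-30,15,36)  [lands on river]
river: ρ → (36,57,-9)
river: ρ → (-9,51,54)
river: ρ → (54,57,-6)
river: ρ → (-6,63,24)
river: ρ → (24,33,-36)
river: ρ → (-36,39,21)
river: ρ → (21,45,-30)
ρ-cycle length = 8 (tail of 1 descent step not counted)

8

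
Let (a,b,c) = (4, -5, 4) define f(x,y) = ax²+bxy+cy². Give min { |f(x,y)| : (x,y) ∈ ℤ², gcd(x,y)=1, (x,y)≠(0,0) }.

translate: b→3 (≡-5 mod 8), so (4,-5,4)→(4,3,3)
flip: (4,3,3)→(3,-3,4)
translate: b→3 (≡-3 mod 6), so (3,-3,4)→(3,3,4)
reduced (well bottom): (3,3,4) with a≤c, −a<b≤a
well minimum = a = 3

3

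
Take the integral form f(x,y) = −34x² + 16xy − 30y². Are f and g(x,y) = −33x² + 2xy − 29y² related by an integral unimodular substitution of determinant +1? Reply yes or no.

D₁ = -3824, D₂ = -3824
f is negative-definite; reduce −f:
−f: flip: (34,-16,30)→(30,16,34)
−f: reduced (well bottom): (30,16,34) with a≤c, −a<b≤a
flip sign back: reduced form of f is (-30,-16,-34)
g is negative-definite; reduce −g:
−g: flip: (33,-2,29)→(29,2,33)
−g: reduced (well bottom): (29,2,33) with a≤c, −a<b≤a
flip sign back: reduced form of g is (-29,-2,-33)
reduced forms (-30, -16, -34) vs (-29, -2, -33) ⇒ inequivalent

no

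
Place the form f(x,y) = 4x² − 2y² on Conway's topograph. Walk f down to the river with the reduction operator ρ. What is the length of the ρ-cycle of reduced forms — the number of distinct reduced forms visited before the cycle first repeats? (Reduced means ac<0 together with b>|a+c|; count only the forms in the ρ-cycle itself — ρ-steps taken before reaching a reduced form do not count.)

D = 32, ⌊√D⌋ = 5
descent: ρ → (-2,4,2)  [lands on river]
river: ρ → (2,4,-2)
ρ-cycle length = 2 (tail of 1 descent step not counted)

2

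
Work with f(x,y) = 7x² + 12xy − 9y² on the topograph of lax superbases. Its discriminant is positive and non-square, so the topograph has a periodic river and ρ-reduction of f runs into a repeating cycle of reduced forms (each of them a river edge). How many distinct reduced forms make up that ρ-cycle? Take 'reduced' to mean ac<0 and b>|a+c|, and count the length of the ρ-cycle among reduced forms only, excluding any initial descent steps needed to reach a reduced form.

D = 396, ⌊√D⌋ = 19
river: ρ → (-9,6,10)
river: ρ → (10,14,-5)
river: ρ → (-5,16,7)
river: ρ → (7,12,-9)
ρ-cycle length = 4 (tail of 0 descent steps not counted)

4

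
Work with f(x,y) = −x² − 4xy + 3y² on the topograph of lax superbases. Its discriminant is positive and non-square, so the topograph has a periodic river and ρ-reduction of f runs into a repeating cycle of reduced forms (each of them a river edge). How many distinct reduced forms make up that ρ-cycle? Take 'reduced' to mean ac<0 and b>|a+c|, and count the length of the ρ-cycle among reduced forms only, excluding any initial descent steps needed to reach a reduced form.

D = 28, ⌊√D⌋ = 5
descent: ρ → (3,4,-1)  [lands on river]
river: ρ → (-1,4,3)
river: ρ → (3,2,-2)
river: ρ → (-2,2,3)
ρ-cycle length = 4 (tail of 1 descent step not counted)

4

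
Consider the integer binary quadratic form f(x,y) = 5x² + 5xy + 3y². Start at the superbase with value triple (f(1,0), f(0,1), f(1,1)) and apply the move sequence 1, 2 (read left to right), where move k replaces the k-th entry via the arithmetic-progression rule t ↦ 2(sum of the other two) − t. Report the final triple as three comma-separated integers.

start (5,3,13) = (f(1,0),f(0,1),f(1,1))
replace slot 1: 2·(3+13) − 5 = 27 → (27,3,13)
replace slot 2: 2·(27+13) − 3 = 77 → (27,77,13)

27,77,13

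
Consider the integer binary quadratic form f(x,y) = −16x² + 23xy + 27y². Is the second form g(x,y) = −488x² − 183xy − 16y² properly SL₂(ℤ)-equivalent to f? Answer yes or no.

D₁ = 2257, D₂ = 2257
river cycle of f (length 38): (27, 31, -12), (-12, 41, 12), (12, 31, -27), (-27, 23, 16), (16, 41, -9), (-9, 31, 36), (36, 41, -4), (-4, 47, 3), (3, 43, -34), (-34, 25, 12), … (28 more)
river cycle of g (length 38): (-16, 23, 27), (27, 31, -12), (-12, 41, 12), (12, 31, -27), (-27, 23, 16), (16, 41, -9), (-9, 31, 36), (36, 41, -4), (-4, 47, 3), (3, 43, -34), … (28 more)
cycles coincide ⇒ equivalent

yes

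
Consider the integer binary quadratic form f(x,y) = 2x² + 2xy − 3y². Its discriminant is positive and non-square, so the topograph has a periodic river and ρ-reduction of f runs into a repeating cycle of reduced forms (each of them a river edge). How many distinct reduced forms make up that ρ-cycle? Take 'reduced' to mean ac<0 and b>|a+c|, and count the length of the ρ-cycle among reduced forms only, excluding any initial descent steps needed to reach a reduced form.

D = 28, ⌊√D⌋ = 5
river: ρ → (-3,4,1)
river: ρ → (1,4,-3)
river: ρ → (-3,2,2)
river: ρ → (2,2,-3)
ρ-cycle length = 4 (tail of 0 descent steps not counted)

4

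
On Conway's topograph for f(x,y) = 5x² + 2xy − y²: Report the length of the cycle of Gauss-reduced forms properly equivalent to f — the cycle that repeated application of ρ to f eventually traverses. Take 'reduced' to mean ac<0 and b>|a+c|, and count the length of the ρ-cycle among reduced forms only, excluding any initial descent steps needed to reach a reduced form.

D = 24, ⌊√D⌋ = 4
descent: ρ → (-1,4,2)  [lands on river]
river: ρ → (2,4,-1)
ρ-cycle length = 2 (tail of 1 descent step not counted)

2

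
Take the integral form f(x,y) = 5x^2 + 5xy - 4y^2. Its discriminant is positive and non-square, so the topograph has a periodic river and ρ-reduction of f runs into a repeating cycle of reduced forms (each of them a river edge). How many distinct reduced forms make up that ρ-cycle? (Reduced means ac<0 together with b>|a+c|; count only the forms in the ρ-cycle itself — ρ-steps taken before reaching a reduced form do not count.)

D = 105, ⌊√D⌋ = 10
river: ρ → (-4,3,6)
river: ρ → (6,9,-1)
river: ρ → (-1,9,6)
river: ρ → (6,3,-4)
river: ρ → (-4,5,5)
river: ρ → (5,5,-4)
ρ-cycle length = 6 (tail of 0 descent steps not counted)

6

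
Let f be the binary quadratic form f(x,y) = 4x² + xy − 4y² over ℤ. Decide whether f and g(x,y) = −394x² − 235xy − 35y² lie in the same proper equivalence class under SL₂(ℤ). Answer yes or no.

D₁ = 65, D₂ = 65
river cycle of f (length 6): (-4, 7, 1), (1, 7, -4), (-4, 1, 4), (4, 7, -1), (-1, 7, 4), (4, 1, -4)
river cycle of g (length 6): (-4, 7, 1), (1, 7, -4), (-4, 1, 4), (4, 7, -1), (-1, 7, 4), (4, 1, -4)
cycles coincide ⇒ equivalent

yes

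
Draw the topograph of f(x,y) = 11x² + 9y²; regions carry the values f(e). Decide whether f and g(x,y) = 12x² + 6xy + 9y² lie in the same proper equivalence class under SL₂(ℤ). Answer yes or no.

D₁ = -396, D₂ = -396
f: flip: (11,0,9)→(9,0,11)
f: reduced (well bottom): (9,0,11) with a≤c, −a<b≤a
g: flip: (12,6,9)→(9,-6,12)
g: reduced (well bottom): (9,-6,12) with a≤c, −a<b≤a
reduced forms (9, 0, 11) vs (9, -6, 12) ⇒ inequivalent

no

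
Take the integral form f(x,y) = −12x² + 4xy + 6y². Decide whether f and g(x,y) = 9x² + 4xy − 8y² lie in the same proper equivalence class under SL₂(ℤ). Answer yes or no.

D₁ = 304, D₂ = 304
river cycle of f (length 6): (6, 8, -10), (-10, 12, 4), (4, 12, -10), (-10, 8, 6), (6, 16, -2), (-2, 16, 6)
river cycle of g (length 12): (-8, 12, 5), (5, 8, -12), (-12, 16, 1), (1, 16, -12), (-12, 8, 5), (5, 12, -8), (-8, 4, 9), (9, 14, -3), (-3, 16, 4), (4, 16, -3), … (2 more)
cycles differ ⇒ inequivalent

no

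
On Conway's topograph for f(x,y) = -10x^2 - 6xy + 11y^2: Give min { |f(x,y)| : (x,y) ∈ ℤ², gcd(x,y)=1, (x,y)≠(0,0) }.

descent: ρ → (11,6,-10)  [lands on river]
river: ρ → (-10,14,7)
river: ρ → (7,14,-10)
river: ρ → (-10,6,11)
river: ρ → (11,16,-5)
river: ρ → (-5,14,14)
river: ρ → (14,14,-5)
river: ρ → (-5,16,11)
closes: descent 1, river 8
min |a| on river = 5

5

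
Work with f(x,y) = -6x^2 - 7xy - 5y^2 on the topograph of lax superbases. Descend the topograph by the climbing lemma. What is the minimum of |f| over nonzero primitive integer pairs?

translate: b→-5 (≡7 mod 12), so (6,7,5)→(6,-5,4)
flip: (6,-5,4)→(4,5,6)
translate: b→-3 (≡5 mod 8), so (4,5,6)→(4,-3,5)
reduced (well bottom): (4,-3,5) with a≤c, −a<b≤a
well minimum |f| = |-4| = 4 (negative-definite)

4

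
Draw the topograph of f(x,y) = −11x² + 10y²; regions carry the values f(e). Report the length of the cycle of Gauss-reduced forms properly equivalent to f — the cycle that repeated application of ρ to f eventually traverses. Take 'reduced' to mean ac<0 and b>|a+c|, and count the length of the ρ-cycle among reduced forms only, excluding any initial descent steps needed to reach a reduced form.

D = 440, ⌊√D⌋ = 20
descent: ρ → (10,20,-1)  [lands on river]
river: ρ → (-1,20,10)
ρ-cycle length = 2 (tail of 1 descent step not counted)

2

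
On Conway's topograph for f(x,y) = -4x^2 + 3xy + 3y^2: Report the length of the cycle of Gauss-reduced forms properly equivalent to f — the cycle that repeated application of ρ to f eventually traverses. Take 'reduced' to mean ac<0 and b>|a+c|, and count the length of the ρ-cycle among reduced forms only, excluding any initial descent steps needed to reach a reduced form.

D = 57, ⌊√D⌋ = 7
river: ρ → (3,3,-4)
river: ρ → (-4,5,2)
river: ρ → (2,7,-1)
river: ρ → (-1,7,2)
river: ρ → (2,5,-4)
river: ρ → (-4,3,3)
ρ-cycle length = 6 (tail of 0 descent steps not counted)

6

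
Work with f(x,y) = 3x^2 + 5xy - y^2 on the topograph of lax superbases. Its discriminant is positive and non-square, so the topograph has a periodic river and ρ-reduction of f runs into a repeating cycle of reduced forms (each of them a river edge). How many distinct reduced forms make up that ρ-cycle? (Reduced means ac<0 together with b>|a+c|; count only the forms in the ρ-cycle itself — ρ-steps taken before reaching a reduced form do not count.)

D = 37, ⌊√D⌋ = 6
river: ρ → (-1,5,3)
river: ρ → (3,1,-3)
river: ρ → (-3,5,1)
river: ρ → (1,5,-3)
river: ρ → (-3,1,3)
river: ρ → (3,5,-1)
ρ-cycle length = 6 (tail of 0 descent steps not counted)

6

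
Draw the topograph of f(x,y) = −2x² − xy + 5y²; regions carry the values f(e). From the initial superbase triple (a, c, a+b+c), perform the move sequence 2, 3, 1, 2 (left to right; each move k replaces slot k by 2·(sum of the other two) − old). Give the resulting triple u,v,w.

start (-2,5,2) = (f(1,0),f(0,1),f(1,1))
replace slot 2: 2·((-2)+2) − 5 = -5 → (-2,-5,2)
replace slot 3: 2·((-2)+(-5)) − 2 = -16 → (-2,-5,-16)
replace slot 1: 2·((-5)+(-16)) − (-2) = -40 → (-40,-5,-16)
replace slot 2: 2·((-40)+(-16)) − (-5) = -107 → (-40,-107,-16)

-40,-107,-16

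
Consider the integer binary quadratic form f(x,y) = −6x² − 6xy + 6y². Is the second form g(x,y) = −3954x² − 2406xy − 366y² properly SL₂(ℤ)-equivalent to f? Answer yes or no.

D₁ = 180, D₂ = 180
river cycle of f (length 2): (6, 6, -6), (-6, 6, 6)
river cycle of g (length 2): (-6, 6, 6), (6, 6, -6)
cycles coincide ⇒ equivalent

yes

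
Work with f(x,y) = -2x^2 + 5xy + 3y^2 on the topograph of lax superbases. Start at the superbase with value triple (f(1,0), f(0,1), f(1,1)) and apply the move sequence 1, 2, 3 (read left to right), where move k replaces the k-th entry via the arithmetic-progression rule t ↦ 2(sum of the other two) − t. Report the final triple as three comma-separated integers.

start (-2,3,6) = (f(1,0),f(0,1),f(1,1))
replace slot 1: 2·(3+6) − (-2) = 20 → (20,3,6)
replace slot 2: 2·(20+6) − 3 = 49 → (20,49,6)
replace slot 3: 2·(20+49) − 6 = 132 → (20,49,132)

20,49,132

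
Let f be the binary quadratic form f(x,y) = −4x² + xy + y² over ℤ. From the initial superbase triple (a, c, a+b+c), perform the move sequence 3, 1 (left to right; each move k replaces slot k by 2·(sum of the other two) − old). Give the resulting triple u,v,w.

start (-4,1,-2) = (f(1,0),f(0,1),f(1,1))
replace slot 3: 2·((-4)+1) − (-2) = -4 → (-4,1,-4)
replace slot 1: 2·(1+(-4)) − (-4) = -2 → (-2,1,-4)

-2,1,-4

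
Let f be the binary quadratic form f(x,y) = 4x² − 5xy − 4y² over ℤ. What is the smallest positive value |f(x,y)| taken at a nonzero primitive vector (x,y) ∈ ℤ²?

descent: ρ → (-4,5,4)  [lands on river]
river: ρ → (4,3,-5)
river: ρ → (-5,7,2)
river: ρ → (2,9,-1)
river: ρ → (-1,9,2)
river: ρ → (2,7,-5)
river: ρ → (-5,3,4)
river: ρ → (4,5,-4)
river: ρ → (-4,3,5)
river: ρ → (5,7,-2)
river: ρ → (-2,9,1)
river: ρ → (1,9,-2)
river: ρ → (-2,7,5)
river: ρ → (5,3,-4)
closes: descent 1, river 14
min |a| on river = 1

1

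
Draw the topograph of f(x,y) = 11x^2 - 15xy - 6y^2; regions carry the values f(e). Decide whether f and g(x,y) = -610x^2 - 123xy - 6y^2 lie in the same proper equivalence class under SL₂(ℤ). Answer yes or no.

D₁ = 489, D₂ = 489
river cycle of f (length 22): (-6, 15, 11), (11, 7, -10), (-10, 13, 8), (8, 19, -4), (-4, 21, 3), (3, 21, -4), (-4, 19, 8), (8, 13, -10), (-10, 7, 11), (11, 15, -6), … (12 more)
river cycle of g (length 22): (-6, 15, 11), (11, 7, -10), (-10, 13, 8), (8, 19, -4), (-4, 21, 3), (3, 21, -4), (-4, 19, 8), (8, 13, -10), (-10, 7, 11), (11, 15, -6), … (12 more)
cycles coincide ⇒ equivalent

yes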